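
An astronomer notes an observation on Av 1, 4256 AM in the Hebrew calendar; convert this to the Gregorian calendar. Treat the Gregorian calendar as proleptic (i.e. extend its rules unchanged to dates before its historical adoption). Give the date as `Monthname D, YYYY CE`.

Both dates share Julian Day Number 1902430; in the Gregorian calendar that is 28 July 496 CE.

July 28, 496 CE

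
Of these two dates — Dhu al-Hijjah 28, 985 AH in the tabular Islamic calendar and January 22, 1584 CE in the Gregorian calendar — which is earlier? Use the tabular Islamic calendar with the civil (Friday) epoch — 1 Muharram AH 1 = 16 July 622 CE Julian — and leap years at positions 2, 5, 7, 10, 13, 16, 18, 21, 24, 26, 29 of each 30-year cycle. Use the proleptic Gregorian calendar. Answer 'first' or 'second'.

First date → JDN 2297489; second date → JDN 2299625.
JDN 2297489 < JDN 2299625, so the first date is earlier.

first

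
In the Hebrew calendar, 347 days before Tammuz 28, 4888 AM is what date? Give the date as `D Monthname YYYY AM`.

JDN of Tammuz 28, 4888 AM = 2133239.
2133239 − 347 = 2132892.
JDN 2132892 in the Hebrew calendar is 7 Av 4887 AM.

7 Av 4887 AM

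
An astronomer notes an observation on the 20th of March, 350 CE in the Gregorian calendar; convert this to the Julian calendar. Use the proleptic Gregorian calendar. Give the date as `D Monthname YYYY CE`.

19 March 350 CE

For dates in this range the Gregorian date is 1 day ahead of the Julian.
20 March 350 Gregorian − 1 day → 19 March 350 Julian.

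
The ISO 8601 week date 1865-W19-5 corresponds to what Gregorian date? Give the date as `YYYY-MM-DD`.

ISO week 1 of 1865 is the week containing the first Thursday of 1865.
Week 19, day 5 (Friday) lands on 1865-05-12.

1865-05-12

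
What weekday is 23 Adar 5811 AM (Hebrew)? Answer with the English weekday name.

Tuesday

Equivalently 7 March 2051 Gregorian, JDN 2470238.
2470238 ≡ 1 (mod 7); counting from Monday = 0 gives Tuesday.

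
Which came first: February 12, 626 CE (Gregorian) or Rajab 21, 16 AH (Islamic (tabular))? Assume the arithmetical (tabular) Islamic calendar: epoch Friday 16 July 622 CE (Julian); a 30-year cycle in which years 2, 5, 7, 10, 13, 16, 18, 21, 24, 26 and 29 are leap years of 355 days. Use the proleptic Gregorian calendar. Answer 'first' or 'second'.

first

First date → JDN 1949744; second date → JDN 1953952.
JDN 1949744 < JDN 1953952, so the first date is earlier.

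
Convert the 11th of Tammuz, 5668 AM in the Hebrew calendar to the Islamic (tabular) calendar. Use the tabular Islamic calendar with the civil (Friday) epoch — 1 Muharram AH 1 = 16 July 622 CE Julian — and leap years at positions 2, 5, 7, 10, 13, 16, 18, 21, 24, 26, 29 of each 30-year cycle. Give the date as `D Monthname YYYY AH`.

10 Jumada al-Thani 1326 AH

The source date corresponds to 10 July 1908 in the Gregorian calendar (JDN 2418133).
That day falls on 10 Jumada al-Thani 1326 AH in the tabular Islamic calendar.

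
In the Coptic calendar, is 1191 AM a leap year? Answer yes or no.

1191 mod 4 = 3; in the Coptic calendar a year is leap when year mod 4 = 3, so it is a leap year.

yes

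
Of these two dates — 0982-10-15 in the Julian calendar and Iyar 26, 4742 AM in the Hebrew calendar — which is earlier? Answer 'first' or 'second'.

second

The two dates have Julian Day Numbers 2080021 and 2079875 respectively.
Since 2079875 < 2080021, the second date comes first.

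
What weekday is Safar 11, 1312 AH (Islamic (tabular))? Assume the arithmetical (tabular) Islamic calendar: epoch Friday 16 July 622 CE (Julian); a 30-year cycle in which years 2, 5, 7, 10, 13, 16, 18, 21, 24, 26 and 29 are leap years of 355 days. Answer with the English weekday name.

Tuesday

This is JDN 2413055 (14 August 1894 Gregorian).
JDN 2413055 mod 7 = 1, and JDN 0 was a Monday, so this is a Tuesday.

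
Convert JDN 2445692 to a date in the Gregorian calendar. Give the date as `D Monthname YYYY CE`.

Counting from JDN 2299161 = 15 Oct 1582 gives an offset of 146531 days.

23 December 1983 CE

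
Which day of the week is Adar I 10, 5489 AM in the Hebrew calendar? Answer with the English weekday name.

Wednesday

Equivalently 9 February 1729 Gregorian, JDN 2352604.
Since JDN mod 7 = 2 (0 = Monday), the day is Wednesday.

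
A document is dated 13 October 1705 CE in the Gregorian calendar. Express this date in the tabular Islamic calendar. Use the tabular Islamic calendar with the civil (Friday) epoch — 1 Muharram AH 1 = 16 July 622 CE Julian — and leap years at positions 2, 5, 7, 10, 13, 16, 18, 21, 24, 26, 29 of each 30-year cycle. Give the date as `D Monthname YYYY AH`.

Julian Day Number of the source date = 2344084.
Converting JDN 2344084 to the tabular Islamic calendar gives 24 Jumada al-Thani 1117 AH.

24 Jumada al-Thani 1117 AH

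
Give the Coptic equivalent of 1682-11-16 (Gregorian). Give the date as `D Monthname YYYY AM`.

Both dates share Julian Day Number 2335718; in the Coptic calendar that is 10 Hathor 1399 AM.

10 Hathor 1399 AM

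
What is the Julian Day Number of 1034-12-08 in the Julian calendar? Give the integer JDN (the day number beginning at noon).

2099068

Equivalently 14 December 1034 (proleptic Gregorian).
JDN 2299161 is 15 October 1582 CE (Gregorian); the target day is −200093 days from there, so JDN = 2099068.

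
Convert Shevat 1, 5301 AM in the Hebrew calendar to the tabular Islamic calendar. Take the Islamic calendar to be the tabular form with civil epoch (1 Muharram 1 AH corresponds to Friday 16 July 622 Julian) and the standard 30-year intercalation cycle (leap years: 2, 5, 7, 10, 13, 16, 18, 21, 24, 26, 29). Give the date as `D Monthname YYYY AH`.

Julian Day Number of the source date = 2283907.
Converting JDN 2283907 to the tabular Islamic calendar gives 1 Ramadan 947 AH.

1 Ramadan 947 AH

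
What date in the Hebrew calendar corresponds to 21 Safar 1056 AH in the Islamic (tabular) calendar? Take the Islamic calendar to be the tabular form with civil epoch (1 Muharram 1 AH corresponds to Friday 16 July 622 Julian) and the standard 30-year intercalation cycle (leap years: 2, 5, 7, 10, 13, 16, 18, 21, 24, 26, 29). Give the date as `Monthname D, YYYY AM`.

Nisan 23, 5406 AM

Julian Day Number of the source date = 2322347.
Converting JDN 2322347 to the Hebrew calendar gives 23 Nisan 5406 AM.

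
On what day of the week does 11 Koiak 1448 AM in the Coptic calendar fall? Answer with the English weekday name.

Wednesday

Equivalently 19 December 1731 Gregorian, JDN 2353647.
Since JDN mod 7 = 2 (0 = Monday), the day is Wednesday.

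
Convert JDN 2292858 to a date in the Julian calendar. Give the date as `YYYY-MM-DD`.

1565-07-03

The proleptic Gregorian equivalent of JDN 2292858 is 13 July 1565.
In the Julian calendar that day is 1565-07-03.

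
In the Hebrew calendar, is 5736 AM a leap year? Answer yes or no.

yes

Hebrew year 5736 is year 17 of its 19-year Metonic cycle; leap years are at positions 3, 6, 8, 11, 14, 17, 19, so it is a leap year (13 months).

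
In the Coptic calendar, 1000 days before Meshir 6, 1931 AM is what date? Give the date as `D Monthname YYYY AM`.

Counting 1000 days back from JDN 2530117 reaches JDN 2529117, which is 11 Pashons 1928 AM.

11 Pashons 1928 AM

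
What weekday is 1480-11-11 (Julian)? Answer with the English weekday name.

Equivalently 20 November 1480 Gregorian, JDN 2261943.
JDN 2261943 mod 7 = 5, and JDN 0 was a Monday, so this is a Saturday.

Saturday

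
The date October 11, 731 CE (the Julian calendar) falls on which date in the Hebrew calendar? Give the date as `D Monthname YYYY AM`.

6 Cheshvan 4492 AM

The source date corresponds to 15 October 731 in the proleptic Gregorian calendar (JDN 1988339).
That day falls on 6 Cheshvan 4492 AM in the Hebrew calendar.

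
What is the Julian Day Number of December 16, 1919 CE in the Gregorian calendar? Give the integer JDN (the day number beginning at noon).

2422309

JDN 2400001 is 17 November 1858 CE (Gregorian), MJD 0; the target day is +22308 days from there, so JDN = 2422309.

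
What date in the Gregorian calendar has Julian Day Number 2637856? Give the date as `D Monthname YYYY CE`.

7 February 2510 CE

JDN 2451545 is 1 Jan 2000; 2637856 is +186311 days from there.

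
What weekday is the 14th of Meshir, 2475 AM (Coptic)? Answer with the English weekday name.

Friday

Equivalently 27 February 2759 Gregorian, JDN 2728821.
Since JDN mod 7 = 4 (0 = Monday), the day is Friday.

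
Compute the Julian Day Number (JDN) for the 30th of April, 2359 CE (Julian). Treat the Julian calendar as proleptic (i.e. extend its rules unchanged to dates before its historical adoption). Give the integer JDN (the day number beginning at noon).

Equivalently 16 May 2359 (Gregorian).
JDN 2400001 is 17 November 1858 CE (Gregorian), MJD 0; the target day is +182801 days from there, so JDN = 2582802.

2582802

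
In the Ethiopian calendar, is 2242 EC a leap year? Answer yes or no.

no

2242 mod 4 = 2; in the Ethiopian calendar a year is leap when year mod 4 = 3, so it is a common year.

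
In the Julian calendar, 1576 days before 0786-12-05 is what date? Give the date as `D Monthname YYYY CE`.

JDN of 0786-12-05 = 2008483.
2008483 − 1576 = 2006907.
JDN 2006907 in the Julian calendar is 12 August 782 CE.

12 August 782 CE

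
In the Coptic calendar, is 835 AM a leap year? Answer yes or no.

835 mod 4 = 3; in the Coptic calendar a year is leap when year mod 4 = 3, so it is a leap year.

yes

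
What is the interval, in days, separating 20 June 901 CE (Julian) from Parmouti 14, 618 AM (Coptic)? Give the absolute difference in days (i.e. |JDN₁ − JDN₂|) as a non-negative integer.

First date → JDN 2050319; second date → JDN 2050612.
The interval is |2050319 − 2050612| = 293 days.

293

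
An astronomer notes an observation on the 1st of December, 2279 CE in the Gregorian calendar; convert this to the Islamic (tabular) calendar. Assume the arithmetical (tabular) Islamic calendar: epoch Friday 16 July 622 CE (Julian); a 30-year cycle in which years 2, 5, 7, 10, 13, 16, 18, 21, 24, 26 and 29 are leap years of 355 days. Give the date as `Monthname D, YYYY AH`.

Both dates share Julian Day Number 2553782; in the tabular Islamic calendar that is 26 Rabi' al-Awwal 1709 AH.

Rabi' al-Awwal 26, 1709 AH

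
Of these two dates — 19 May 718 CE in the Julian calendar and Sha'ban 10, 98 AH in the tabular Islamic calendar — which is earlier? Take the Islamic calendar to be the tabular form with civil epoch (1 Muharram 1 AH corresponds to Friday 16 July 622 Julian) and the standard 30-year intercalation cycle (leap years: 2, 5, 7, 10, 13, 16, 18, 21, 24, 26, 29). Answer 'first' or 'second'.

second

The two dates have Julian Day Numbers 1983446 and 1983030 respectively.
Since 1983030 < 1983446, the second date comes first.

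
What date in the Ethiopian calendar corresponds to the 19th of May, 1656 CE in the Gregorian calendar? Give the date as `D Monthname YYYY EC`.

Both dates share Julian Day Number 2326041; in the Ethiopian calendar that is 14 Ginbot 1648 EC.

14 Ginbot 1648 EC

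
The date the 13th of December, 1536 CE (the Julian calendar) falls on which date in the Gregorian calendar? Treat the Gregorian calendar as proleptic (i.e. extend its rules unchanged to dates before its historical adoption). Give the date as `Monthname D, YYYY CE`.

December 23, 1536 CE

At this point the Julian calendar is 10 days behind the Gregorian.
13 December 1536 Julian + 10 days → 23 December 1536 Gregorian.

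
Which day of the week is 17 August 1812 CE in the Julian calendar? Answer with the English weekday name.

In the Gregorian calendar this is 29 August 1812 (JDN 2383120).
JDN 2383120 mod 7 = 5, and JDN 0 was a Monday, so this is a Saturday.

Saturday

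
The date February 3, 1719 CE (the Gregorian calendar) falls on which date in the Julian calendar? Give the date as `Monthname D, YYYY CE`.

January 23, 1719 CE

For dates in this range the Gregorian date is 11 days ahead of the Julian.
3 February 1719 Gregorian − 11 days → 23 January 1719 Julian.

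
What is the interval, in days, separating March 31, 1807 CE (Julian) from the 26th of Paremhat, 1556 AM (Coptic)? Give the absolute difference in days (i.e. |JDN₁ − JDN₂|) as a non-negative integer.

12045

JDN of the first date = 2381154.
JDN of the second date = 2393199.
|2393199 − 2381154| = 12045.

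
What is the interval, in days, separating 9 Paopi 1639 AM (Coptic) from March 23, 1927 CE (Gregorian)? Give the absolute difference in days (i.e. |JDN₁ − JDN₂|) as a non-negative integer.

JDN of the first date = 2423347.
JDN of the second date = 2424963.
|2424963 − 2423347| = 1616.

1616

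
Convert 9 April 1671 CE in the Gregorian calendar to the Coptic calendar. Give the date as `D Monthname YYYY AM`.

Julian Day Number of the source date = 2331479.
Converting JDN 2331479 to the Coptic calendar gives 4 Parmouti 1387 AM.

4 Parmouti 1387 AM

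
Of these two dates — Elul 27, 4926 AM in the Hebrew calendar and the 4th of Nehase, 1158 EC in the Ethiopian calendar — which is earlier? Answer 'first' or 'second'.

The two dates have Julian Day Numbers 2147177 and 2147148 respectively.
Since 2147148 < 2147177, the second date comes first.

second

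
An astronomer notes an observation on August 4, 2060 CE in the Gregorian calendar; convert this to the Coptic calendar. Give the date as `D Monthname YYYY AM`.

28 Epip 1776 AM

Both dates share Julian Day Number 2473676; in the Coptic calendar that is 28 Epip 1776 AM.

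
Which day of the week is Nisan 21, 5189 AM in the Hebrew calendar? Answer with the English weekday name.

Saturday

In the proleptic Gregorian calendar this is 4 April 1429 (JDN 2243085).
2243085 ≡ 5 (mod 7); counting from Monday = 0 gives Saturday.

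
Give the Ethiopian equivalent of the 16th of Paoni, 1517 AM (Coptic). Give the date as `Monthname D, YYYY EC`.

Both dates share Julian Day Number 2379034; in the Ethiopian calendar that is 16 Sene 1793 EC.

Sene 16, 1793 EC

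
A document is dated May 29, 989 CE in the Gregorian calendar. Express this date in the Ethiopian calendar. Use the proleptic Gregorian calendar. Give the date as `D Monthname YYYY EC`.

Julian Day Number of the source date = 2082434.
Converting JDN 2082434 to the Ethiopian calendar gives 29 Ginbot 981 EC.

29 Ginbot 981 EC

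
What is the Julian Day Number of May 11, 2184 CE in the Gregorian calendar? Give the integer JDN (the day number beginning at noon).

2518881

JDN 2400001 is 17 November 1858 CE (Gregorian), MJD 0; the target day is +118880 days from there, so JDN = 2518881.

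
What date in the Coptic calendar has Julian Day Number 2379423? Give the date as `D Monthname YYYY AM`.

JDN 2379423 is 16 July 1802 in the Gregorian calendar.
In the Coptic calendar that day is 10 Epip 1518 AM.

10 Epip 1518 AM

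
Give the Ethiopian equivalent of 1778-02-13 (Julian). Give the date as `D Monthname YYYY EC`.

Both dates share Julian Day Number 2370516; in the Ethiopian calendar that is 19 Yekatit 1770 EC.

19 Yekatit 1770 EC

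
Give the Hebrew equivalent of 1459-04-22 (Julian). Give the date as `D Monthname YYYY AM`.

18 Iyar 5219 AM

The source date corresponds to 1 May 1459 in the proleptic Gregorian calendar (JDN 2254069).
That day falls on 18 Iyar 5219 AM in the Hebrew calendar.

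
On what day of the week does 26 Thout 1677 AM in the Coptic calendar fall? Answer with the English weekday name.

Thursday

In the Gregorian calendar this is 6 October 1960 (JDN 2437214).
Since JDN mod 7 = 3 (0 = Monday), the day is Thursday.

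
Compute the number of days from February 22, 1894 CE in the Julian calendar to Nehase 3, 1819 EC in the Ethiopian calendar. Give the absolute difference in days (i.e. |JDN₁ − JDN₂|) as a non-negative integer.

First date → JDN 2412894; second date → JDN 2388577.
The interval is |2412894 − 2388577| = 24317 days.

24317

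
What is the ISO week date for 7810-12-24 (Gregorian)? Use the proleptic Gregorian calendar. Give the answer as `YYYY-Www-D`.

7810-W52-1

The weekday is Monday (ISO weekday 1).
That Monday belongs to ISO week 52 of ISO year 7810.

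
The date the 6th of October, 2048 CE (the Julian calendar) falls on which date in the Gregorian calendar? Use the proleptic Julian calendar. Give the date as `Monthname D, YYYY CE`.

The Julian–Gregorian offset here is 13 days (Julian trailing).
6 October 2048 Julian + 13 days → 19 October 2048 Gregorian.

October 19, 2048 CE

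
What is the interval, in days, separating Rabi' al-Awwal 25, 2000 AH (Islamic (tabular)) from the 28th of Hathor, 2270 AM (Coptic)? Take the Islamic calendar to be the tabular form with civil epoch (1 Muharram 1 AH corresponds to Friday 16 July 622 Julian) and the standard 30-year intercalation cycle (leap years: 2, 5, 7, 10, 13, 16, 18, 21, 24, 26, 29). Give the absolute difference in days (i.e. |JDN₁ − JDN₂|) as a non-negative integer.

First date → JDN 2656902; second date → JDN 2653869.
The interval is |2656902 − 2653869| = 3033 days.

3033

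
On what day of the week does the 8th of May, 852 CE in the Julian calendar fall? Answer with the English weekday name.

Sunday

In the proleptic Gregorian calendar this is 12 May 852 (JDN 2032379).
2032379 ≡ 6 (mod 7); counting from Monday = 0 gives Sunday.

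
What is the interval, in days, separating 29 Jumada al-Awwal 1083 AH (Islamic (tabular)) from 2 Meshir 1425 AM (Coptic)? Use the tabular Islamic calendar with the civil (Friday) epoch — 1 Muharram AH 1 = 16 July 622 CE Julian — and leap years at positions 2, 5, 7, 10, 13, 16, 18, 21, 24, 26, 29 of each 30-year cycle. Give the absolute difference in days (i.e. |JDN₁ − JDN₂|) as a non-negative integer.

13286

First date → JDN 2332011; second date → JDN 2345297.
The interval is |2332011 − 2345297| = 13286 days.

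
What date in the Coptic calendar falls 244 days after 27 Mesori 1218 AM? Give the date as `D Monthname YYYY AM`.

JDN of 27 Mesori 1218 AM = 2269895.
2269895 + 244 = 2270139.
JDN 2270139 in the Coptic calendar is 26 Parmouti 1219 AM.

26 Parmouti 1219 AM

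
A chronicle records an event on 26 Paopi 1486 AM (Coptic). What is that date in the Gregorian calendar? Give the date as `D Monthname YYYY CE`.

Julian Day Number of the source date = 2367481.
Converting JDN 2367481 to the Gregorian calendar gives 3 November 1769 CE.

3 November 1769 CE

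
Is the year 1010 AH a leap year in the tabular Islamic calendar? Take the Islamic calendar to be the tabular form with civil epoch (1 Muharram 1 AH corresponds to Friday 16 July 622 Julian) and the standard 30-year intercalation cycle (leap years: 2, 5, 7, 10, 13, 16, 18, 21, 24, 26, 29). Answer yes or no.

Year 1010 AH is year 20 of its 30-year cycle; leap positions are 2, 5, 7, 10, 13, 16, 18, 21, 24, 26, 29, so it is a common year (354 days).

no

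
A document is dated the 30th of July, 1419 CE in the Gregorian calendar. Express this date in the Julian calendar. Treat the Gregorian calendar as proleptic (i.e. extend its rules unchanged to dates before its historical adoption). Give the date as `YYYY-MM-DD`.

1419-07-21

For dates in this range the Gregorian date is 9 days ahead of the Julian.
30 July 1419 Gregorian − 9 days → 21 July 1419 Julian.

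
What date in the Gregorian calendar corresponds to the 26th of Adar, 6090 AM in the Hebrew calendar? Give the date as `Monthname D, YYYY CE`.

Both dates share Julian Day Number 2572151; in the Gregorian calendar that is 18 March 2330 CE.

March 18, 2330 CE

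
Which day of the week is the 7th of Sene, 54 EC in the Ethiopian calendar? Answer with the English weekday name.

In the proleptic Gregorian calendar this is 30 May 62 (JDN 1743855).
Since JDN mod 7 = 1 (0 = Monday), the day is Tuesday.

Tuesday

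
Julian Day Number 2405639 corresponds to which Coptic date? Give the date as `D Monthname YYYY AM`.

JDN 2405639 is 25 April 1874 in the Gregorian calendar.
In the Coptic calendar that day is 18 Parmouti 1590 AM.

18 Parmouti 1590 AM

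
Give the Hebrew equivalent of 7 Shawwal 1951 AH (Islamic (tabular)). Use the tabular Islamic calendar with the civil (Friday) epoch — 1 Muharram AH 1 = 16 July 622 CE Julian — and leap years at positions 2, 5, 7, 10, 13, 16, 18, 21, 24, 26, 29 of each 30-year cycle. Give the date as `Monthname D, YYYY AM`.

Nisan 8, 6275 AM

The source date corresponds to 24 March 2515 in the Gregorian calendar (JDN 2639727).
That day falls on 8 Nisan 6275 AM in the Hebrew calendar.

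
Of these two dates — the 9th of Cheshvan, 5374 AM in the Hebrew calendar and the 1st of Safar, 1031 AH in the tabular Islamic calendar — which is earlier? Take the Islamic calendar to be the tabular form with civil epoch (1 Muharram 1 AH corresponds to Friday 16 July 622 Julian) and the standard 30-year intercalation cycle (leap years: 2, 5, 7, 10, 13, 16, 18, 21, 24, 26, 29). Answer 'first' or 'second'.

first

Converting both to JDN: 2310493 vs 2313468; the smaller is the first.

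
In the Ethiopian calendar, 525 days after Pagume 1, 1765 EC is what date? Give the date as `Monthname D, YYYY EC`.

The starting date is JDN 2368882; 2368882 + 525 = 2369407.
JDN 2369407 corresponds to Yekatit 6, 1767 EC.

Yekatit 6, 1767 EC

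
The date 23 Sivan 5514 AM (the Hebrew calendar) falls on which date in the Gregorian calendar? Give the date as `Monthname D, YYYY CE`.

June 13, 1754 CE

Both dates share Julian Day Number 2361859; in the Gregorian calendar that is 13 June 1754 CE.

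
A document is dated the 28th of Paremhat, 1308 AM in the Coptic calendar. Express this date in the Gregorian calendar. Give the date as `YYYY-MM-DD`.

1592-04-03

Both dates share Julian Day Number 2302619; in the Gregorian calendar that is 3 April 1592 CE.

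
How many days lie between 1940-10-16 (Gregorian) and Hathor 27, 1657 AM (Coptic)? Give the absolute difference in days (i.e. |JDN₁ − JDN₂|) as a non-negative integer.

First date → JDN 2429919; second date → JDN 2429970.
The interval is |2429919 − 2429970| = 51 days.

51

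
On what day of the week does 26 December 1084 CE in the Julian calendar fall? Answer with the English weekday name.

Thursday

Equivalently 1 January 1085 Gregorian, JDN 2117349.
2117349 ≡ 3 (mod 7); counting from Monday = 0 gives Thursday.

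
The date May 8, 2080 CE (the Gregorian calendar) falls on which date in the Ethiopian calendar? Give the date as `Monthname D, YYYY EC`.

Both dates share Julian Day Number 2480893; in the Ethiopian calendar that is 30 Miyazya 2072 EC.

Miyazya 30, 2072 EC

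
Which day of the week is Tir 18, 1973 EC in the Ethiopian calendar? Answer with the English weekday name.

Monday

This is JDN 2444631 (26 January 1981 Gregorian).
JDN 2444631 mod 7 = 0, and JDN 0 was a Monday, so this is a Monday.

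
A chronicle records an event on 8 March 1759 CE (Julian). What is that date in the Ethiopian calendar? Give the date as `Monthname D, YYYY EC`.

Both dates share Julian Day Number 2363599; in the Ethiopian calendar that is 12 Megabit 1751 EC.

Megabit 12, 1751 EC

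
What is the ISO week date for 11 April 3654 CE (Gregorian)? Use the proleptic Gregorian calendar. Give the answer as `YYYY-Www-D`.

The weekday is Saturday (ISO weekday 6).
That Saturday belongs to ISO week 15 of ISO year 3654.

3654-W15-6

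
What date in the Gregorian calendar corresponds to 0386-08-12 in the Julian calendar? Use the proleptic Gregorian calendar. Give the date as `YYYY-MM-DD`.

0386-08-13

For dates in this range the Gregorian date is 1 day ahead of the Julian.
12 August 386 Julian + 1 day → 13 August 386 Gregorian.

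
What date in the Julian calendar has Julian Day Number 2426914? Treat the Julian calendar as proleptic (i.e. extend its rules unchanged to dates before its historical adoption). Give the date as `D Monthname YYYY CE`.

JDN 2426914 is 25 July 1932 in the Gregorian calendar.
In the Julian calendar that day is 12 July 1932 CE.

12 July 1932 CE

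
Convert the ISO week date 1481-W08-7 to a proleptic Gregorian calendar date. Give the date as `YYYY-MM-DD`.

1481-02-27

ISO week 1 of 1481 is the week containing the first Thursday of 1481.
Week 8, day 7 (Sunday) lands on 1481-02-27.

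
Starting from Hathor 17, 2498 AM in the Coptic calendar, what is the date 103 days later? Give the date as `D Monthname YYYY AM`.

30 Meshir 2498 AM

JDN of Hathor 17, 2498 AM = 2737135.
2737135 + 103 = 2737238.
JDN 2737238 in the Coptic calendar is 30 Meshir 2498 AM.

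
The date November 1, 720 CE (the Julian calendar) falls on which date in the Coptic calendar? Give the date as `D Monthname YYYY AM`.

5 Hathor 437 AM

The source date corresponds to 5 November 720 in the proleptic Gregorian calendar (JDN 1984343).
That day falls on 5 Hathor 437 AM in the Coptic calendar.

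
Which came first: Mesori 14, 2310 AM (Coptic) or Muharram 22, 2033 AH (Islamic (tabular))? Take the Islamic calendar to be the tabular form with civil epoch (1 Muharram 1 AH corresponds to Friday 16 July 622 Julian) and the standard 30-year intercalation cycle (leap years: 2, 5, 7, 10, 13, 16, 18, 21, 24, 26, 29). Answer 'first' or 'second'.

The two dates have Julian Day Numbers 2668735 and 2668534 respectively.
Since 2668534 < 2668735, the second date comes first.

second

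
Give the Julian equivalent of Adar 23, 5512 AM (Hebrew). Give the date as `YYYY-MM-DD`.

1752-02-27

Julian Day Number of the source date = 2361033.
Converting JDN 2361033 to the Julian calendar gives 27 February 1752 CE.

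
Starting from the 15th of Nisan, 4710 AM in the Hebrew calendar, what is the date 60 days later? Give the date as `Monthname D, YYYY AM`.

Sivan 16, 4710 AM

JDN of the 15th of Nisan, 4710 AM = 2068141.
2068141 + 60 = 2068201.
JDN 2068201 in the Hebrew calendar is Sivan 16, 4710 AM.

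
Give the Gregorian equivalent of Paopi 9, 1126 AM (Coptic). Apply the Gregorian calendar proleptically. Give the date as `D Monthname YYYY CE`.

15 October 1409 CE

Julian Day Number of the source date = 2235974.
Converting JDN 2235974 to the Gregorian calendar gives 15 October 1409 CE.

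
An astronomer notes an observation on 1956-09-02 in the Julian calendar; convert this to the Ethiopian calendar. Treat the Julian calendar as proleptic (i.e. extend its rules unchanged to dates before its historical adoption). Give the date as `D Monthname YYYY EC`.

The source date corresponds to 15 September 1956 in the Gregorian calendar (JDN 2435732).
That day falls on 5 Meskerem 1949 EC in the Ethiopian calendar.

5 Meskerem 1949 EC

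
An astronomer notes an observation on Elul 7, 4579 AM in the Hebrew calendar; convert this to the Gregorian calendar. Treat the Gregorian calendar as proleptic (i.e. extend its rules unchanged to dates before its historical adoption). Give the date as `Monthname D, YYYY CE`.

Both dates share Julian Day Number 2020441; in the Gregorian calendar that is 5 September 819 CE.

September 5, 819 CE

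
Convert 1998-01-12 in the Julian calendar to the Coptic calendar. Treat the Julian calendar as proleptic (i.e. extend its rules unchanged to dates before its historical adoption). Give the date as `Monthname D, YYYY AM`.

Tobi 17, 1714 AM

The source date corresponds to 25 January 1998 in the Gregorian calendar (JDN 2450839).
That day falls on 17 Tobi 1714 AM in the Coptic calendar.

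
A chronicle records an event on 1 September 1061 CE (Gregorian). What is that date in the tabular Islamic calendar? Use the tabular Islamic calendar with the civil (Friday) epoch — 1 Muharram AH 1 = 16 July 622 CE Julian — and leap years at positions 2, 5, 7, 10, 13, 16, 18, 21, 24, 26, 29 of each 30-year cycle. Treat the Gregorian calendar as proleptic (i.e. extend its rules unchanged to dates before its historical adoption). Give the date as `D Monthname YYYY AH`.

Both dates share Julian Day Number 2108826; in the tabular Islamic calendar that is 6 Sha'ban 453 AH.

6 Sha'ban 453 AH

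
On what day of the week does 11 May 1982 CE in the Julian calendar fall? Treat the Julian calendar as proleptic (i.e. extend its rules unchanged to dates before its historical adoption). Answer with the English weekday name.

In the Gregorian calendar this is 24 May 1982 (JDN 2445114).
Since JDN mod 7 = 0 (0 = Monday), the day is Monday.

Monday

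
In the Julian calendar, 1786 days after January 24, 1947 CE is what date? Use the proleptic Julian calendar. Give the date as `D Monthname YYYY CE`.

The starting date is JDN 2432223; 2432223 + 1786 = 2434009.
JDN 2434009 corresponds to 15 December 1951 CE.

15 December 1951 CE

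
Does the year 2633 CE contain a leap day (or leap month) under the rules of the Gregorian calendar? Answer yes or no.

no

2633 is not divisible by 4, so it is a common year.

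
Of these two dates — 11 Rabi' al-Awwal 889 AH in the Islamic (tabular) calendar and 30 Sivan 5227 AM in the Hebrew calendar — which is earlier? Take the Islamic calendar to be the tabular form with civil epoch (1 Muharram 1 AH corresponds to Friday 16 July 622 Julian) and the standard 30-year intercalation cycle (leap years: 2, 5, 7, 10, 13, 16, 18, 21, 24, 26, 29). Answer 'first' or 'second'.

second

The two dates have Julian Day Numbers 2263187 and 2257033 respectively.
Since 2257033 < 2263187, the second date comes first.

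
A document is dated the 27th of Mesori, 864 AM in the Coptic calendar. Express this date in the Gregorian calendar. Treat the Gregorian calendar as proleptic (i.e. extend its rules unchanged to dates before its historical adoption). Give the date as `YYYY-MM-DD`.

Both dates share Julian Day Number 2140597; in the Gregorian calendar that is 27 August 1148 CE.

1148-08-27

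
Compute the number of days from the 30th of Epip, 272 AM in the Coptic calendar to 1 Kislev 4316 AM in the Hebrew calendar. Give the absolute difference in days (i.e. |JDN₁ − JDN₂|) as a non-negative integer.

266

JDN of the first date = 1924342.
JDN of the second date = 1924076.
|1924076 − 1924342| = 266.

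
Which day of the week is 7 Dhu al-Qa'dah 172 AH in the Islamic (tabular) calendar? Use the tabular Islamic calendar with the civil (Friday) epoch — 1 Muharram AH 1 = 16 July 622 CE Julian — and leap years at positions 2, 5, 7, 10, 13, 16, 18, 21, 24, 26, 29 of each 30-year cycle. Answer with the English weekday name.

Wednesday

Equivalently 12 April 789 Gregorian, JDN 2009338.
2009338 ≡ 2 (mod 7); counting from Monday = 0 gives Wednesday.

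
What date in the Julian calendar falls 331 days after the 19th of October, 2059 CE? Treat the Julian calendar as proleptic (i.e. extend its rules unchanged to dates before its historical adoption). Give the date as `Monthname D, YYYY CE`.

Counting 331 days forward from JDN 2473399 reaches JDN 2473730, which is September 14, 2060 CE.

September 14, 2060 CE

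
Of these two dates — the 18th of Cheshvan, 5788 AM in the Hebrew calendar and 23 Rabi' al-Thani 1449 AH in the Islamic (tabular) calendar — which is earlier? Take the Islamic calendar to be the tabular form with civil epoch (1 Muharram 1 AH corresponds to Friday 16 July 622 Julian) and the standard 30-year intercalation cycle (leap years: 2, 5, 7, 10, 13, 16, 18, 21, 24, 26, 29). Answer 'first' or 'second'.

Converting both to JDN: 2461728 vs 2461674; the smaller is the second.

second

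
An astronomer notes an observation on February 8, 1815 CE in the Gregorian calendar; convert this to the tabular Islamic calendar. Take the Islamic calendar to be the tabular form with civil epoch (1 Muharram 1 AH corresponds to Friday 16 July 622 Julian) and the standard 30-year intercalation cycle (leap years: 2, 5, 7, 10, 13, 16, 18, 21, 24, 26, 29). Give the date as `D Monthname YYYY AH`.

27 Safar 1230 AH

Julian Day Number of the source date = 2384013.
Converting JDN 2384013 to the tabular Islamic calendar gives 27 Safar 1230 AH.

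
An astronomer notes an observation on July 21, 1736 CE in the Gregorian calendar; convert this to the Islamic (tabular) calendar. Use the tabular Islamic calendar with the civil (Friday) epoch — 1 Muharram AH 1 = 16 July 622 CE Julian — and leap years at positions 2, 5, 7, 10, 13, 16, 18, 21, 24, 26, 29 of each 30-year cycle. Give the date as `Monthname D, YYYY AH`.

Rabi' al-Awwal 12, 1149 AH

Both dates share Julian Day Number 2355323; in the tabular Islamic calendar that is 12 Rabi' al-Awwal 1149 AH.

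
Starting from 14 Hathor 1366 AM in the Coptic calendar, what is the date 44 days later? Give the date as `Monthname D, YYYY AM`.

The starting date is JDN 2323669; 2323669 + 44 = 2323713.
JDN 2323713 corresponds to Koiak 28, 1366 AM.

Koiak 28, 1366 AM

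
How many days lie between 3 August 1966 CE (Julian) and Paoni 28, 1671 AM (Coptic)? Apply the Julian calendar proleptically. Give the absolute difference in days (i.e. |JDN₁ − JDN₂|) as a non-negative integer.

JDN of the first date = 2439354.
JDN of the second date = 2435294.
|2435294 − 2439354| = 4060.

4060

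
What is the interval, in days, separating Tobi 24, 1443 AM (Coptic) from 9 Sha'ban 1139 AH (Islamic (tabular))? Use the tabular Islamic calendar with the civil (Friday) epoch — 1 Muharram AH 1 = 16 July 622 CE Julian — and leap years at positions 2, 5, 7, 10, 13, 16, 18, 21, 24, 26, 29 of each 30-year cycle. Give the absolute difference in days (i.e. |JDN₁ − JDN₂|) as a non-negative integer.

First date → JDN 2351863; second date → JDN 2351924.
The interval is |2351863 − 2351924| = 61 days.

61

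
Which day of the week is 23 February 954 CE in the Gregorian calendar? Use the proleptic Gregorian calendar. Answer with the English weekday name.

Saturday

2069555 ≡ 5 (mod 7); counting from Monday = 0 gives Saturday.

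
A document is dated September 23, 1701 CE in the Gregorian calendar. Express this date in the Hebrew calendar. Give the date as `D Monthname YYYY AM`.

20 Elul 5461 AM

Both dates share Julian Day Number 2342603; in the Hebrew calendar that is 20 Elul 5461 AM.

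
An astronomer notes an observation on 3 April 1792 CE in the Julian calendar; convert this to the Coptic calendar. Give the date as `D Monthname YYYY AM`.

8 Parmouti 1508 AM

Both dates share Julian Day Number 2375679; in the Coptic calendar that is 8 Parmouti 1508 AM.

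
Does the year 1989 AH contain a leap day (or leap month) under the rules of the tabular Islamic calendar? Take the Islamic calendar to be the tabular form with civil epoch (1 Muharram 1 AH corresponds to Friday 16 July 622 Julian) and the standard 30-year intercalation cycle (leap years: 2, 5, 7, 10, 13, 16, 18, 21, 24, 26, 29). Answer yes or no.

no

Year 1989 AH is year 9 of its 30-year cycle; leap positions are 2, 5, 7, 10, 13, 16, 18, 21, 24, 26, 29, so it is a common year (354 days).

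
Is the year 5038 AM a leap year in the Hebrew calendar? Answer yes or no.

Hebrew year 5038 is year 3 of its 19-year Metonic cycle; leap years are at positions 3, 6, 8, 11, 14, 17, 19, so it is a leap year (13 months).

yes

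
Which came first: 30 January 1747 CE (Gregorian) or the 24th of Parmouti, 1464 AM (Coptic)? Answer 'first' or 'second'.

Converting both to JDN: 2359168 vs 2359624; the smaller is the first.

first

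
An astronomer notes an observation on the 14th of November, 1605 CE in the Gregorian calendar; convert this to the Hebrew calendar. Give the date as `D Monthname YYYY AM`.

Julian Day Number of the source date = 2307592.
Converting JDN 2307592 to the Hebrew calendar gives 4 Kislev 5366 AM.

4 Kislev 5366 AM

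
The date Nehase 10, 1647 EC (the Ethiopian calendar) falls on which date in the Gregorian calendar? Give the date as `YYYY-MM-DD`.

Both dates share Julian Day Number 2325761; in the Gregorian calendar that is 13 August 1655 CE.

1655-08-13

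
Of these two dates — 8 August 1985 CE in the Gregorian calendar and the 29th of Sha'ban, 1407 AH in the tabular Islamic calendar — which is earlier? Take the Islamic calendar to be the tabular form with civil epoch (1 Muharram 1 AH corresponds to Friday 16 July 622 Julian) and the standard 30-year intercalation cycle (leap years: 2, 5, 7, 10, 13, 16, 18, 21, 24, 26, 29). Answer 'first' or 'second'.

Converting both to JDN: 2446286 vs 2446915; the smaller is the first.

first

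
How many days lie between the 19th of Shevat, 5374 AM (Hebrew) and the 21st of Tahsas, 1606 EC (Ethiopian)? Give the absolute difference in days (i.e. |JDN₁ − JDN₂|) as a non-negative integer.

33

First date → JDN 2310590; second date → JDN 2310557.
The interval is |2310590 − 2310557| = 33 days.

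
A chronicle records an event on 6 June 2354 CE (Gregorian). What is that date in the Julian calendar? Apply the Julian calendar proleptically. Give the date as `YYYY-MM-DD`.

At this point the Julian calendar is 16 days behind the Gregorian.
6 June 2354 Gregorian − 16 days → 21 May 2354 Julian.

2354-05-21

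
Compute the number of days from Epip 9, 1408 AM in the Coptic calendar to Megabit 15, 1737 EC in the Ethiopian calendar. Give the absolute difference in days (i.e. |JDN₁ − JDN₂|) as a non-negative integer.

JDN of the first date = 2339245.
JDN of the second date = 2358489.
|2358489 − 2339245| = 19244.

19244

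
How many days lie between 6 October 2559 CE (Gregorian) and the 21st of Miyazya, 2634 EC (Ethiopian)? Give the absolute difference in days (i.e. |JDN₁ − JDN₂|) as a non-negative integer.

JDN of the first date = 2655994.
JDN of the second date = 2686154.
|2686154 − 2655994| = 30160.

30160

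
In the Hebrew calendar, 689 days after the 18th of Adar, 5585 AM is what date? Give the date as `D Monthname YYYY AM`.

The starting date is JDN 2387694; 2387694 + 689 = 2388383.
JDN 2388383 corresponds to 27 Tevet 5587 AM.

27 Tevet 5587 AM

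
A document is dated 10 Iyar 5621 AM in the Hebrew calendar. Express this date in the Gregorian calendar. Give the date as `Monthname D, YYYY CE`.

Both dates share Julian Day Number 2400886; in the Gregorian calendar that is 20 April 1861 CE.

April 20, 1861 CE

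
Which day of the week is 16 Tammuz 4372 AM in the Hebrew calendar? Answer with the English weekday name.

In the proleptic Gregorian calendar this is 24 June 612 (JDN 1944763).
1944763 ≡ 2 (mod 7); counting from Monday = 0 gives Wednesday.

Wednesday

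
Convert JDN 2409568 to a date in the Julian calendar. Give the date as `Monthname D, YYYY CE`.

The Gregorian equivalent of JDN 2409568 is 26 January 1885.
In the Julian calendar that day is January 14, 1885 CE.

January 14, 1885 CE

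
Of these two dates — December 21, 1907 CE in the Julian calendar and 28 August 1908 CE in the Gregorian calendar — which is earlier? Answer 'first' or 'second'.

first

First date → JDN 2417944; second date → JDN 2418182.
JDN 2417944 < JDN 2418182, so the first date is earlier.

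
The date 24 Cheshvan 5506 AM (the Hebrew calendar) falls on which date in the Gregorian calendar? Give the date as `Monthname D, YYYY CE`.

Julian Day Number of the source date = 2358731.
Converting JDN 2358731 to the Gregorian calendar gives 19 November 1745 CE.

November 19, 1745 CE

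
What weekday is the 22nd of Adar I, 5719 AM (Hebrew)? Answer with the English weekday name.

This is JDN 2436630 (2 March 1959 Gregorian).
Since JDN mod 7 = 0 (0 = Monday), the day is Monday.

Monday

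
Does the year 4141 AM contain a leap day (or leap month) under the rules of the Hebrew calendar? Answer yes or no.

Hebrew year 4141 is year 18 of its 19-year Metonic cycle; leap years are at positions 3, 6, 8, 11, 14, 17, 19, so it is a common year (12 months).

no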